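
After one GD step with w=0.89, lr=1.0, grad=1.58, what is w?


w_new = w - α·∇
= 0.89 - 1.0·1.58
= 0.89 - 1.58
= -0.69

-0.69


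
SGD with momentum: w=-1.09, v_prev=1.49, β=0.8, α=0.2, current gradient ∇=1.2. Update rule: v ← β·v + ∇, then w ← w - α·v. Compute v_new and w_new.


v_new = 0.8·1.49 + 1.2 = 1.192 + 1.2 = 2.392
w_new = -1.09 - 0.2·2.392 = -1.09 - 0.4784 = -1.5684

v_new=2.392, w_new=-1.5684


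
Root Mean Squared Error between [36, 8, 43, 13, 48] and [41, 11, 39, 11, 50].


MSE = 58/5 = 11.6
RMSE = √(58/5) = 3.4059

3.4059


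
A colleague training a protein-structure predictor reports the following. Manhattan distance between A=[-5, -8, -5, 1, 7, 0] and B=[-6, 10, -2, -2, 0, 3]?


d = |-5+ 6| + |-8-10| + |-5+ 2| + |1+ 2| + |7-0| + |0-3|
  = 1 + 18 + 3 + 3 + 7 + 3
  = 35

35


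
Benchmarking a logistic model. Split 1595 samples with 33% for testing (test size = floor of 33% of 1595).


Test = ⌊1595·33/100⌋ = 526
Train = 1595 - 526 = 1069

Train: 1069, Test: 526


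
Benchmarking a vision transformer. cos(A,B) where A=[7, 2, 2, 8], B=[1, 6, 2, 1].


A·B = 7·1 + 2·6 + 2·2 + 8·1 = 31
‖A‖ = √121 = 11, ‖B‖ = √42 = 6.4807
cos = 31/(√121·√42) = 31/√5082 = 0.4349

0.4349


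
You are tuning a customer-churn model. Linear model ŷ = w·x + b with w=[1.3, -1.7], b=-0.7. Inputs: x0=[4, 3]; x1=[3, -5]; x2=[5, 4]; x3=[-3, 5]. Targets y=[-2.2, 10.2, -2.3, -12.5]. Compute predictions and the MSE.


ŷ0 = (1.3)·(4) + (-1.7)·(3) - 0.7 = -0.6
ŷ1 = (1.3)·(3) + (-1.7)·(-5) - 0.7 = 11.7
ŷ2 = (1.3)·(5) + (-1.7)·(4) - 0.7 = -1.0
ŷ3 = (1.3)·(-3) + (-1.7)·(5) - 0.7 = -13.1
errors² = [2.56, 2.25, 1.69, 0.36]
MSE = 6.8600/4 = 1.715

1.715


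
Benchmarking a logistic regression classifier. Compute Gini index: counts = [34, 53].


Probabilities: [34/87, 53/87] ≈ [0.3908, 0.6092]
Σpᵢ² = (1156 + 2809)/87² = 3965/7569
Gini = 1 - Σpᵢ² = 1 - 3965/7569 = 0.4762

0.4762


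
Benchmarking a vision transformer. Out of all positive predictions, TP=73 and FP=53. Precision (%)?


Precision = TP/(TP+FP)
= 73/(73+53)
= 73/126 = 57.94%

57.94%


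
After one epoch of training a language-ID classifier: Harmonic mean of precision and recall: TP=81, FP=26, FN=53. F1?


Precision = 81/107 = 0.757
Recall = 81/134 = 0.6045
F1 = 2·P·R/(P+R) = 2·TP/(2·TP+FP+FN) = 162/(162+26+53) = 162/241 = 0.6722

0.6722


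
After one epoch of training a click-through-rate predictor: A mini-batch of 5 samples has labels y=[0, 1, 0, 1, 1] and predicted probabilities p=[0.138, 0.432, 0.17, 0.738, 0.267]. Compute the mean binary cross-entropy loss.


L[0] = -ln(1-0.138) = -ln(0.862) = 0.1485
L[1] = -ln(0.432) = 0.8393
L[2] = -ln(1-0.17) = -ln(0.83) = 0.1863
L[3] = -ln(0.738) = 0.3038
L[4] = -ln(0.267) = 1.3205
mean = (0.1485 + 0.8393 + 0.1863 + 0.3038 + 1.3205)/5 = 0.5597

0.5597


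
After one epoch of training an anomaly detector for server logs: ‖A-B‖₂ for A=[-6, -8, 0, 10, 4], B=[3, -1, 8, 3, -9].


d = √((-6-3)² + (-8+ 1)² + (0-8)² + (10-3)² + (4+ 9)²)
  = √(81 + 49 + 64 + 49 + 169)
  = √412 = 20.2978

20.2978


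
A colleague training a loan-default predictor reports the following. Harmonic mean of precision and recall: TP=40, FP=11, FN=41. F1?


Precision = 40/51 = 0.7843
Recall = 40/81 = 0.4938
F1 = 2·P·R/(P+R) = 2·TP/(2·TP+FP+FN) = 80/(80+11+41) = 80/132 = 0.6061

0.6061


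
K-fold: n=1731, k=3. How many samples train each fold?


Fold size = 1731/3 = 577
Training per fold = 1731 - 577 = 1154

1154


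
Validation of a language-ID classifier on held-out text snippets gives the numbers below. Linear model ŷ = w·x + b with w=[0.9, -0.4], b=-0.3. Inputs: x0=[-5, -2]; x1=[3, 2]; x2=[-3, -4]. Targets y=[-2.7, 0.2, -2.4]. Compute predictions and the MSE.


ŷ0 = (0.9)·(-5) + (-0.4)·(-2) - 0.3 = -4.0
ŷ1 = (0.9)·(3) + (-0.4)·(2) - 0.3 = 1.6
ŷ2 = (0.9)·(-3) + (-0.4)·(-4) - 0.3 = -1.4
errors² = [1.69, 1.96, 1.0]
MSE = 4.6500/3 = 1.55

1.55


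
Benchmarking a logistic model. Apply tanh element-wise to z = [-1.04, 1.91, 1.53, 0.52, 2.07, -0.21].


tanh(-1.04) = -0.7779
tanh(1.91) = 0.9571
tanh(1.53) = 0.9104
tanh(0.52) = 0.4777
tanh(2.07) = 0.9687
tanh(-0.21) = -0.207
result = [-0.7779, 0.9571, 0.9104, 0.4777, 0.9687, -0.207]

[-0.7779, 0.9571, 0.9104, 0.4777, 0.9687, -0.207]


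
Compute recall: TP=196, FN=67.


Recall = TP/(TP+FN)
= 196/(196+67)
= 196/263 = 74.52%

74.52%


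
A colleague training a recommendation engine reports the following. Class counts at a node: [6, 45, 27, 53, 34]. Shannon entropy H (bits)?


Probabilities: [6/165, 45/165, 27/165, 53/165, 34/165] ≈ [0.0364, 0.2727, 0.1636, 0.3212, 0.2061]
H = -((6/165)·log₂(6/165) + (45/165)·log₂(45/165) + (27/165)·log₂(27/165) + (53/165)·log₂(53/165) + (34/165)·log₂(34/165))
  = 2.1083 bits

2.1083 bits


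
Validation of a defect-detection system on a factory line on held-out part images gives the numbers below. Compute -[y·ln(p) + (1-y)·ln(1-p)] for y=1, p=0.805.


BCE = -[y·ln(p) + (1-y)·ln(1-p)]
= -1·ln(0.805) - 0
= -ln(0.805) = 0.2169

0.2169


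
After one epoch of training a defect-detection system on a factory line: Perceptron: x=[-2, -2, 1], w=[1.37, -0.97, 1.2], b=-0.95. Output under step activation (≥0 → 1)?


z = (-2)·(1.37) + (-2)·(-0.97) + (1)·(1.2) - 0.95
  = -0.55
step(z) = 0 (z<0)

0


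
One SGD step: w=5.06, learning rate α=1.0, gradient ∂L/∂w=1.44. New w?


w_new = w - α·∇
= 5.06 - 1.0·1.44
= 5.06 - 1.44
= 3.62

3.62


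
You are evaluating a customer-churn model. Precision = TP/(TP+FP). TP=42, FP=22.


Precision = TP/(TP+FP)
= 42/(42+22)
= 42/64 = 65.62%

65.62%


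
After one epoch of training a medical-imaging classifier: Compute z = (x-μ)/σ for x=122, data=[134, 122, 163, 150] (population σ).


μ = 142.25, σ = 15.5624
z = (122 - 142.25)/15.5624 = -1.3012

-1.3012


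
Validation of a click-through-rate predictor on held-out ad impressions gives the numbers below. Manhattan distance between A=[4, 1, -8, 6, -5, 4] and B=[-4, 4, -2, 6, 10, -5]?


d = |4+ 4| + |1-4| + |-8+ 2| + |6-6| + |-5-10| + |4+ 5|
  = 8 + 3 + 6 + 0 + 15 + 9
  = 41

41


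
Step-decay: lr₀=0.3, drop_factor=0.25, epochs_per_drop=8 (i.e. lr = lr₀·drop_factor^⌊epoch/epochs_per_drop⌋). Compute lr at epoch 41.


n_drops = ⌊41/8⌋ = 5
lr = 0.3·0.25^5 = 0.3·0.0009765625 = 0.00029296875

0.00029296875


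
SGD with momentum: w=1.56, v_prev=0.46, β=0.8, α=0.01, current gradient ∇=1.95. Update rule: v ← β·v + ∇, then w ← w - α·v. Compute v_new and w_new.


v_new = 0.8·0.46 + 1.95 = 0.368 + 1.95 = 2.318
w_new = 1.56 - 0.01·2.318 = 1.56 - 0.02318 = 1.53682

v_new=2.318, w_new=1.53682


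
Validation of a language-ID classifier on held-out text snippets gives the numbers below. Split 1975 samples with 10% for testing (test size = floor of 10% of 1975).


Test = ⌊1975·10/100⌋ = 197
Train = 1975 - 197 = 1778

Train: 1778, Test: 197


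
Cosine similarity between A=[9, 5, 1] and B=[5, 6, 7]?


A·B = 9·5 + 5·6 + 1·7 = 82
‖A‖ = √107 = 10.3441, ‖B‖ = √110 = 10.4881
cos = 82/(√107·√110) = 82/√11770 = 0.7558

0.7558


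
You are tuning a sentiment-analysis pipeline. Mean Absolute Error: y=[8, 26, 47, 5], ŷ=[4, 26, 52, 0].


Absolute errors: |8-4|=4, |26-26|=0, |47-52|=5, |5-0|=5
Sum = 14
MAE = 14/4 = 7/2

7/2


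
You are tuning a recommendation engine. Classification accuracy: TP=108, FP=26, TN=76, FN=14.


Accuracy = (TP+TN)/(TP+TN+FP+FN)
= (108+76)/(224)
= 184/224 = 82.14%

82.14%


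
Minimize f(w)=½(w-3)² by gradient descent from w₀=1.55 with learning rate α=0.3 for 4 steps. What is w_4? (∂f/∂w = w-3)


step 1: grad = 1.55-3 = -1.45; w = 1.55 - 0.3·(-1.45) = 1.985
step 2: grad = 1.985-3 = -1.015; w = 1.985 - 0.3·(-1.015) = 2.2895
step 3: grad = 2.2895-3 = -0.7105; w = 2.2895 - 0.3·(-0.7105) = 2.50265
step 4: grad = 2.50265-3 = -0.49735; w = 2.50265 - 0.3·(-0.49735) = 2.651855

2.651855


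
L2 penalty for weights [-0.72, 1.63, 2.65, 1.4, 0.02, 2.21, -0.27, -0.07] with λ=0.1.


‖w‖₂² = (-0.72)² + (1.63)² + (2.65)² + (1.4)² + (0.02)² + (2.21)² + (-0.27)² + (-0.07)²
     = 0.5184 + 2.6569 + 7.0225 + 1.96 + 0.0004 + 4.8841 + 0.0729 + 0.0049
     = 17.1201
λ·‖w‖₂² = 0.1·17.1201 = 1.71201

1.71201


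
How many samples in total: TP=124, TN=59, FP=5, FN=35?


Total = TP + TN + FP + FN
= 124 + 59 + 5 + 35
= 223
(Predicted positive: 129, predicted negative: 94)

223


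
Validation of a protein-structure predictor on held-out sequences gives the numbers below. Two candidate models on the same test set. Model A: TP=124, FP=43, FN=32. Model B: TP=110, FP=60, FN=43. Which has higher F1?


Model A: P=124/167=0.7425, R=124/156=0.7949, F1=2PR/(P+R)=2TP/(2TP+FP+FN)=248/323=0.7678
Model B: P=110/170=0.6471, R=110/153=0.719, F1=2PR/(P+R)=2TP/(2TP+FP+FN)=220/323=0.6811
0.7678 > 0.6811 → Model A

Model A


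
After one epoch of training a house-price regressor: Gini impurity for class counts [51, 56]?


Probabilities: [51/107, 56/107] ≈ [0.4766, 0.5234]
Σpᵢ² = (2601 + 3136)/107² = 5737/11449
Gini = 1 - Σpᵢ² = 1 - 5737/11449 = 0.4989

0.4989


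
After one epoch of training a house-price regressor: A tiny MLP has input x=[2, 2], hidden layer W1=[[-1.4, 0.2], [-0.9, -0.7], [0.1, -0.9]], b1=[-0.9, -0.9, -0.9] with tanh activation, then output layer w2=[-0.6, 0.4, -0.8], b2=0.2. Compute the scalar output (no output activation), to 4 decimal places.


z1[0] = (-1.4)·(2) + (0.2)·(2) - 0.9 = -3.3
z1[1] = (-0.9)·(2) + (-0.7)·(2) - 0.9 = -4.1
z1[2] = (0.1)·(2) + (-0.9)·(2) - 0.9 = -2.5
h = tanh(z1) = [-0.9973, -0.9995, -0.9866]
output = (-0.6)·(-0.9973) + (0.4)·(-0.9995) + (-0.8)·(-0.9866) + 0.2 = 1.1879

1.1879


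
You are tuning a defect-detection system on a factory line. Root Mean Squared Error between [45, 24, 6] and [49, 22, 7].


MSE = 21/3 = 7
RMSE = √(21/3) = 2.6458

2.6458


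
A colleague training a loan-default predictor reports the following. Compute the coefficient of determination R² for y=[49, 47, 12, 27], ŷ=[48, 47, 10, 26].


ȳ = 33.75
SS_res = Σ(y-ŷ)² = 6
SS_tot = Σ(y-ȳ)² = 926.75
R² = 1 - SS_res/SS_tot = 1 - 0.0065 = 0.9935

0.9935


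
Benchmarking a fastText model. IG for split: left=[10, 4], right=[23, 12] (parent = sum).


Parent = [33, 16], H_parent = 0.9113
H_left = 0.8631 (n=14), H_right = 0.9275 (n=35)
H_children = (14/49)·0.8631 + (35/49)·0.9275 = 0.9091
IG = 0.9113 - 0.9091 = 0.0022

0.0022


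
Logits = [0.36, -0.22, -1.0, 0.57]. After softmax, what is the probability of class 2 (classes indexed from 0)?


Exponentials: e^0.36=1.4333, e^-0.22=0.8025, e^-1.0=0.3679, e^0.57=1.7683
Sum = 4.372
Softmax = [0.3278, 0.1836, 0.0841, 0.4045]
p[2] = 0.3679/4.372 = 0.0841

0.0841


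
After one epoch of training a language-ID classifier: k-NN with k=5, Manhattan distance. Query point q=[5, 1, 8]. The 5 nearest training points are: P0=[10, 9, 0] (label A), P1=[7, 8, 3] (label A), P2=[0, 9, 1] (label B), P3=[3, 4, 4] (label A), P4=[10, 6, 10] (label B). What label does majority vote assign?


d(q,P0) = 21  (label A)
d(q,P1) = 14  (label A)
d(q,P2) = 20  (label B)
d(q,P3) = 9  (label A)
d(q,P4) = 12  (label B)
Votes: A=3, B=2
Majority → A

A


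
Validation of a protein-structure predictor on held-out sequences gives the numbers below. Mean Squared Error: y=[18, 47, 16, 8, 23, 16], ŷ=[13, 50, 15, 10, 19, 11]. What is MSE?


Squared errors: (18-13)²=25, (47-50)²=9, (16-15)²=1, (8-10)²=4, (23-19)²=16, (16-11)²=25
Sum = 80
MSE = 80/6 = 40/3

40/3


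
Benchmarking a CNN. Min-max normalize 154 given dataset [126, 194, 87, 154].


min=87, max=194
(154-87)/(194-87) = 67/107 = 0.6262

0.6262


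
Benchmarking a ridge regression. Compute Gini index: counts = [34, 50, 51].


Probabilities: [34/135, 50/135, 51/135] ≈ [0.2519, 0.3704, 0.3778]
Σpᵢ² = (1156 + 2500 + 2601)/135² = 6257/18225
Gini = 1 - Σpᵢ² = 1 - 6257/18225 = 0.6567

0.6567


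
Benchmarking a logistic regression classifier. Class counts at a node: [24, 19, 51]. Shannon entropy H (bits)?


Probabilities: [24/94, 19/94, 51/94] ≈ [0.2553, 0.2021, 0.5426]
H = -((24/94)·log₂(24/94) + (19/94)·log₂(19/94) + (51/94)·log₂(51/94))
  = 1.4477 bits

1.4477 bits


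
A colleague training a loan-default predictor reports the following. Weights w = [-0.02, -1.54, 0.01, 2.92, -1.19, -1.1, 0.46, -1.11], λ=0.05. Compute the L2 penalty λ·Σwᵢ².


‖w‖₂² = (-0.02)² + (-1.54)² + (0.01)² + (2.92)² + (-1.19)² + (-1.1)² + (0.46)² + (-1.11)²
     = 0.0004 + 2.3716 + 0.0001 + 8.5264 + 1.4161 + 1.21 + 0.2116 + 1.2321
     = 14.9683
λ·‖w‖₂² = 0.05·14.9683 = 0.748415

0.748415


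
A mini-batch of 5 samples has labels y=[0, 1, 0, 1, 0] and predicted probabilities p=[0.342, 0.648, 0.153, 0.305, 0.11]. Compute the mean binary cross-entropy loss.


L[0] = -ln(1-0.342) = -ln(0.658) = 0.4186
L[1] = -ln(0.648) = 0.4339
L[2] = -ln(1-0.153) = -ln(0.847) = 0.1661
L[3] = -ln(0.305) = 1.1874
L[4] = -ln(1-0.11) = -ln(0.89) = 0.1165
mean = (0.4186 + 0.4339 + 0.1661 + 1.1874 + 0.1165)/5 = 0.4645

0.4645


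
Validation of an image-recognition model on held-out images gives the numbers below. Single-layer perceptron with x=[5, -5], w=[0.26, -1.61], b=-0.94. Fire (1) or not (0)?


z = (5)·(0.26) + (-5)·(-1.61) - 0.94
  = 8.41
step(z) = 1 (z≥0)

1


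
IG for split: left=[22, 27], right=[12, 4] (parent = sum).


Parent = [34, 31], H_parent = 0.9985
H_left = 0.9925 (n=49), H_right = 0.8113 (n=16)
H_children = (49/65)·0.9925 + (16/65)·0.8113 = 0.9479
IG = 0.9985 - 0.9479 = 0.0506

0.0506


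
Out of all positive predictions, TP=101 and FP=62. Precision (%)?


Precision = TP/(TP+FP)
= 101/(101+62)
= 101/163 = 61.96%

61.96%


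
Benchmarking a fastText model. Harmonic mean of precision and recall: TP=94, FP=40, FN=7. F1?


Precision = 94/134 = 0.7015
Recall = 94/101 = 0.9307
F1 = 2·P·R/(P+R) = 2·TP/(2·TP+FP+FN) = 188/(188+40+7) = 188/235 = 0.8

0.8


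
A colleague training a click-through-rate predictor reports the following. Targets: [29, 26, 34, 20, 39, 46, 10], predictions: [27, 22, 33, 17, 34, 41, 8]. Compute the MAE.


Absolute errors: |29-27|=2, |26-22|=4, |34-33|=1, |20-17|=3, |39-34|=5, |46-41|=5, |10-8|=2
Sum = 22
MAE = 22/7 = 22/7

22/7


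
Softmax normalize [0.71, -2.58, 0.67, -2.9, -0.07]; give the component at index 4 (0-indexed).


Exponentials: e^0.71=2.034, e^-2.58=0.0758, e^0.67=1.9542, e^-2.9=0.055, e^-0.07=0.9324
Sum = 5.0514
Softmax = [0.4027, 0.015, 0.3869, 0.0109, 0.1846]
p[4] = 0.9324/5.0514 = 0.1846

0.1846


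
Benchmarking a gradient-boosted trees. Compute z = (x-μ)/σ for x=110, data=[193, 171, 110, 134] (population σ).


μ = 152, σ = 32.1325
z = (110 - 152)/32.1325 = -1.3071

-1.3071


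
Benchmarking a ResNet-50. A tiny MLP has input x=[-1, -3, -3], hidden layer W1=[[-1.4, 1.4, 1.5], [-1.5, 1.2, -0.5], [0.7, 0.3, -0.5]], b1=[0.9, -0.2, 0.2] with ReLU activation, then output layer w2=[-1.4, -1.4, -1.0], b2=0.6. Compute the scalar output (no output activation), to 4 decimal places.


z1[0] = (-1.4)·(-1) + (1.4)·(-3) + (1.5)·(-3) + 0.9 = -6.4
z1[1] = (-1.5)·(-1) + (1.2)·(-3) + (-0.5)·(-3) - 0.2 = -0.8
z1[2] = (0.7)·(-1) + (0.3)·(-3) + (-0.5)·(-3) + 0.2 = 0.1
h = ReLU(z1) = [0.0, 0.0, 0.1]
output = (-1.4)·(0.0) + (-1.4)·(0.0) + (-1.0)·(0.1) + 0.6 = 0.5

0.5


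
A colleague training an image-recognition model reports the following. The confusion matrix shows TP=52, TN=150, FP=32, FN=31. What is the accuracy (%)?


Accuracy = (TP+TN)/(TP+TN+FP+FN)
= (52+150)/(265)
= 202/265 = 76.23%

76.23%


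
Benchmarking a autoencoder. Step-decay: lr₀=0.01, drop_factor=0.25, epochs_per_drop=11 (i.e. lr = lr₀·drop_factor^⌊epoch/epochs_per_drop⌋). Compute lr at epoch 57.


n_drops = ⌊57/11⌋ = 5
lr = 0.01·0.25^5 = 0.01·0.0009765625 = 0.000009765625

0.000009765625


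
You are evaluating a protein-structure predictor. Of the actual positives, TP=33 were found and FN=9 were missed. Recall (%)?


Recall = TP/(TP+FN)
= 33/(33+9)
= 33/42 = 78.57%

78.57%


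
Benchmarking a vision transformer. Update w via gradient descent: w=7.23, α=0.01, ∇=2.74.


w_new = w - α·∇
= 7.23 - 0.01·2.74
= 7.23 - 0.0274
= 7.2026

7.2026


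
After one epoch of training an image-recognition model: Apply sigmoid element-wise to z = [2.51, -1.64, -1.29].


σ(2.51) = 1/(1+e^-2.51) = 0.9248
σ(-1.64) = 1/(1+e^1.64) = 0.1625
σ(-1.29) = 1/(1+e^1.29) = 0.2159
result = [0.9248, 0.1625, 0.2159]

[0.9248, 0.1625, 0.2159]


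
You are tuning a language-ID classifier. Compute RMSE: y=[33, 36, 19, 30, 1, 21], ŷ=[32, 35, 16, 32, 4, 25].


MSE = 40/6 = 6.6667
RMSE = √(40/6) = 2.582

2.582


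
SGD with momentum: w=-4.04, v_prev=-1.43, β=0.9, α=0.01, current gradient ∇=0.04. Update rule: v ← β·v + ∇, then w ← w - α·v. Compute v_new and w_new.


v_new = 0.9·-1.43 + 0.04 = -1.287 + 0.04 = -1.247
w_new = -4.04 - 0.01·-1.247 = -4.04 + 0.01247 = -4.02753

v_new=-1.247, w_new=-4.02753


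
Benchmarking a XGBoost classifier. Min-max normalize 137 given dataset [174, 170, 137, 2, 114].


min=2, max=174
(137-2)/(174-2) = 135/172 = 0.7849

0.7849


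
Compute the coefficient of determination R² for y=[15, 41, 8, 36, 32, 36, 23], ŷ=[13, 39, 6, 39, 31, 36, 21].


ȳ = 27.2857
SS_res = Σ(y-ŷ)² = 26
SS_tot = Σ(y-ȳ)² = 903.43
R² = 1 - SS_res/SS_tot = 1 - 0.0288 = 0.9712

0.9712


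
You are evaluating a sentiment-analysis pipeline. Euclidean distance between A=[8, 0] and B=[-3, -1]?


d = √((8+ 3)² + (0+ 1)²)
  = √(121 + 1)
  = √122 = 11.0454

11.0454


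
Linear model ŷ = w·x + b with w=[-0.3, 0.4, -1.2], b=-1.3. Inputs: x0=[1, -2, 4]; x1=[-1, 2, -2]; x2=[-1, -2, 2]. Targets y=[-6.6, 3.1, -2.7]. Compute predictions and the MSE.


ŷ0 = (-0.3)·(1) + (0.4)·(-2) + (-1.2)·(4) - 1.3 = -7.2
ŷ1 = (-0.3)·(-1) + (0.4)·(2) + (-1.2)·(-2) - 1.3 = 2.2
ŷ2 = (-0.3)·(-1) + (0.4)·(-2) + (-1.2)·(2) - 1.3 = -4.2
errors² = [0.36, 0.81, 2.25]
MSE = 3.4200/3 = 1.14

1.14


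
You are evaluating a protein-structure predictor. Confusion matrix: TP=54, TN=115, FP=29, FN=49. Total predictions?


Total = TP + TN + FP + FN
= 54 + 115 + 29 + 49
= 247
(Predicted positive: 83, predicted negative: 164)

247


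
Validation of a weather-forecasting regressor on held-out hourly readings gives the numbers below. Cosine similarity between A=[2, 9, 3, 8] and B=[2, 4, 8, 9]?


A·B = 2·2 + 9·4 + 3·8 + 8·9 = 136
‖A‖ = √158 = 12.5698, ‖B‖ = √165 = 12.8452
cos = 136/(√158·√165) = 136/√26070 = 0.8423

0.8423


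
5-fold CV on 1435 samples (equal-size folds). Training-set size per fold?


Fold size = 1435/5 = 287
Training per fold = 1435 - 287 = 1148

1148


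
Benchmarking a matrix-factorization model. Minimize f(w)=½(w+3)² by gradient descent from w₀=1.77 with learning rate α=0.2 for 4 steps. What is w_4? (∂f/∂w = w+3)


step 1: grad = 1.77+3 = 4.77; w = 1.77 - 0.2·(4.77) = 0.816
step 2: grad = 0.816+3 = 3.816; w = 0.816 - 0.2·(3.816) = 0.0528
step 3: grad = 0.0528+3 = 3.0528; w = 0.0528 - 0.2·(3.0528) = -0.55776
step 4: grad = -0.55776+3 = 2.44224; w = -0.55776 - 0.2·(2.44224) = -1.046208

-1.046208


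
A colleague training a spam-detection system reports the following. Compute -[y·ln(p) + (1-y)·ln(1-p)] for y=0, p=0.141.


BCE = -[y·ln(p) + (1-y)·ln(1-p)]
= -0 - 1·ln(1-0.141)
= -ln(0.859) = 0.152

0.152


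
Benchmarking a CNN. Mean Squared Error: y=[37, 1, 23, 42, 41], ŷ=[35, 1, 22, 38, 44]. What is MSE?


Squared errors: (37-35)²=4, (1-1)²=0, (23-22)²=1, (42-38)²=16, (41-44)²=9
Sum = 30
MSE = 30/5 = 6

6


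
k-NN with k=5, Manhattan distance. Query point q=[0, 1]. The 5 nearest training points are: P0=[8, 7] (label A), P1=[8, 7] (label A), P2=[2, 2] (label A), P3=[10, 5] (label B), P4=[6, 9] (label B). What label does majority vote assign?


d(q,P0) = 14  (label A)
d(q,P1) = 14  (label A)
d(q,P2) = 3  (label A)
d(q,P3) = 14  (label B)
d(q,P4) = 14  (label B)
Votes: A=3, B=2
Majority → A

A


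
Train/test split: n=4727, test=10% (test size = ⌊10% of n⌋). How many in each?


Test = ⌊4727·10/100⌋ = 472
Train = 4727 - 472 = 4255

Train: 4255, Test: 472


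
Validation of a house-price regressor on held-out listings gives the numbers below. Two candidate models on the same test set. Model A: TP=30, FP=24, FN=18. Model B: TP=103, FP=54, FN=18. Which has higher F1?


Model A: P=30/54=0.5556, R=30/48=0.625, F1=2PR/(P+R)=2TP/(2TP+FP+FN)=60/102=0.5882
Model B: P=103/157=0.6561, R=103/121=0.8512, F1=2PR/(P+R)=2TP/(2TP+FP+FN)=206/278=0.741
0.5882 < 0.741 → Model B

Model B


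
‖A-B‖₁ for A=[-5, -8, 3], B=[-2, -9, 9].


d = |-5+ 2| + |-8+ 9| + |3-9|
  = 3 + 1 + 6
  = 10

10


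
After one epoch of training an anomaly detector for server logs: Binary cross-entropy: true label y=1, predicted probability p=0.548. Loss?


BCE = -[y·ln(p) + (1-y)·ln(1-p)]
= -1·ln(0.548) - 0
= -ln(0.548) = 0.6015

0.6015


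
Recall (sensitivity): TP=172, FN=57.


Recall = TP/(TP+FN)
= 172/(172+57)
= 172/229 = 75.11%

75.11%


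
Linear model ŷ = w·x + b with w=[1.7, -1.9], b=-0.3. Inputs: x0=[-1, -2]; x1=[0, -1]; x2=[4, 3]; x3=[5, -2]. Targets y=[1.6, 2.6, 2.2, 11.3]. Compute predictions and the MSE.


ŷ0 = (1.7)·(-1) + (-1.9)·(-2) - 0.3 = 1.8
ŷ1 = (1.7)·(0) + (-1.9)·(-1) - 0.3 = 1.6
ŷ2 = (1.7)·(4) + (-1.9)·(3) - 0.3 = 0.8
ŷ3 = (1.7)·(5) + (-1.9)·(-2) - 0.3 = 12.0
errors² = [0.04, 1.0, 1.96, 0.49]
MSE = 3.4900/4 = 0.8725

0.8725


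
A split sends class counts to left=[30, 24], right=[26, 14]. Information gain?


Parent = [56, 38], H_parent = 0.9734
H_left = 0.9911 (n=54), H_right = 0.9341 (n=40)
H_children = (54/94)·0.9911 + (40/94)·0.9341 = 0.9668
IG = 0.9734 - 0.9668 = 0.0066

0.0066


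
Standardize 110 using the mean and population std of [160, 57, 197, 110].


μ = 131, σ = 52.7115
z = (110 - 131)/52.7115 = -0.3984

-0.3984


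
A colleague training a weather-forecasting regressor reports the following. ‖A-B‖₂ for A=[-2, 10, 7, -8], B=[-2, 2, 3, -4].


d = √((-2+ 2)² + (10-2)² + (7-3)² + (-8+ 4)²)
  = √(0 + 64 + 16 + 16)
  = √96 = 9.798

9.798


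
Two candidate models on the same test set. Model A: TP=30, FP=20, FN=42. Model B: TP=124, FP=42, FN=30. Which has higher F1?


Model A: P=30/50=0.6, R=30/72=0.4167, F1=2PR/(P+R)=2TP/(2TP+FP+FN)=60/122=0.4918
Model B: P=124/166=0.747, R=124/154=0.8052, F1=2PR/(P+R)=2TP/(2TP+FP+FN)=248/320=0.775
0.4918 < 0.775 → Model B

Model B


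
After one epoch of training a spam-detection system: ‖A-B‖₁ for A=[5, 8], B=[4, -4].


d = |5-4| + |8+ 4|
  = 1 + 12
  = 13

13


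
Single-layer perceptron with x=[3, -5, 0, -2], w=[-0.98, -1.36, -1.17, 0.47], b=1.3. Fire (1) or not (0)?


z = (3)·(-0.98) + (-5)·(-1.36) + (0)·(-1.17) + (-2)·(0.47) + 1.3
  = 4.22
step(z) = 1 (z≥0)

1


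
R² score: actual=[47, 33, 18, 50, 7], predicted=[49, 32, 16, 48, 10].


ȳ = 31
SS_res = Σ(y-ŷ)² = 22
SS_tot = Σ(y-ȳ)² = 1366
R² = 1 - SS_res/SS_tot = 1 - 0.0161 = 0.9839

0.9839


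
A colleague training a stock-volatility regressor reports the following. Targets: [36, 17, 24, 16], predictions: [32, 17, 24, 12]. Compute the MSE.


Squared errors: (36-32)²=16, (17-17)²=0, (24-24)²=0, (16-12)²=16
Sum = 32
MSE = 32/4 = 8

8


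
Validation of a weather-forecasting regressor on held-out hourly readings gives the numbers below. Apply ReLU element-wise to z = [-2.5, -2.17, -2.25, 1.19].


ReLU(-2.5) = max(0, -2.5) = 0.0
ReLU(-2.17) = max(0, -2.17) = 0.0
ReLU(-2.25) = max(0, -2.25) = 0.0
ReLU(1.19) = max(0, 1.19) = 1.19
result = [0.0, 0.0, 0.0, 1.19]

[0.0, 0.0, 0.0, 1.19]


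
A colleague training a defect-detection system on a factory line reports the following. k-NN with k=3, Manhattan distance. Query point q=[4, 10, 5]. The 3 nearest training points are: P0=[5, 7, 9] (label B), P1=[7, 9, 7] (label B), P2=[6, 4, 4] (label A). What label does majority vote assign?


d(q,P0) = 8  (label B)
d(q,P1) = 6  (label B)
d(q,P2) = 9  (label A)
Votes: A=1, B=2
Majority → B

B


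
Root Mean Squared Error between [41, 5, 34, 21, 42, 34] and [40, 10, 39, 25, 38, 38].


MSE = 99/6 = 16.5
RMSE = √(99/6) = 4.062

4.062


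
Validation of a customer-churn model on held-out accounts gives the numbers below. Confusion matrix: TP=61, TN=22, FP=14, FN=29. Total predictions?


Total = TP + TN + FP + FN
= 61 + 22 + 14 + 29
= 126
(Predicted positive: 75, predicted negative: 51)

126


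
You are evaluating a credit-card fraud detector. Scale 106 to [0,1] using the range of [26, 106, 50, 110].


min=26, max=110
(106-26)/(110-26) = 80/84 = 0.9524

0.9524


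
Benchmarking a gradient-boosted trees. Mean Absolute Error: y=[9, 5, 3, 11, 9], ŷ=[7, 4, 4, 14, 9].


Absolute errors: |9-7|=2, |5-4|=1, |3-4|=1, |11-14|=3, |9-9|=0
Sum = 7
MAE = 7/5 = 7/5

7/5


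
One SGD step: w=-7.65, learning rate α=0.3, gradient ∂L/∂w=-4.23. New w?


w_new = w - α·∇
= -7.65 - 0.3·-4.23
= -7.65 + 1.269
= -6.381

-6.381


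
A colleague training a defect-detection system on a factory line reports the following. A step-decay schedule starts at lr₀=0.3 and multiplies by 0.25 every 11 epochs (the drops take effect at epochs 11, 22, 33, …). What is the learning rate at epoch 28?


n_drops = ⌊28/11⌋ = 2
lr = 0.3·0.25^2 = 0.3·0.0625 = 0.01875

0.01875


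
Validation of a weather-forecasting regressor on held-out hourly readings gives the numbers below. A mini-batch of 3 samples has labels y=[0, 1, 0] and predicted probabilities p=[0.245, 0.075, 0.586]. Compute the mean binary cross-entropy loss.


L[0] = -ln(1-0.245) = -ln(0.755) = 0.281
L[1] = -ln(0.075) = 2.5903
L[2] = -ln(1-0.586) = -ln(0.414) = 0.8819
mean = (0.281 + 2.5903 + 0.8819)/3 = 1.2511

1.2511


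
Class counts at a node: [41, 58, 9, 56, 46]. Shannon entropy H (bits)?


Probabilities: [41/210, 58/210, 9/210, 56/210, 46/210] ≈ [0.1952, 0.2762, 0.0429, 0.2667, 0.219]
H = -((41/210)·log₂(41/210) + (58/210)·log₂(58/210) + (9/210)·log₂(9/210) + (56/210)·log₂(56/210) + (46/210)·log₂(46/210))
  = 2.1559 bits

2.1559 bits


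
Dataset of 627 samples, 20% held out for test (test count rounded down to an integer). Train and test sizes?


Test = ⌊627·20/100⌋ = 125
Train = 627 - 125 = 502

Train: 502, Test: 125


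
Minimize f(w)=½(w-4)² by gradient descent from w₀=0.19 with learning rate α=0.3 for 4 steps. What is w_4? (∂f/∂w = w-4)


step 1: grad = 0.19-4 = -3.81; w = 0.19 - 0.3·(-3.81) = 1.333
step 2: grad = 1.333-4 = -2.667; w = 1.333 - 0.3·(-2.667) = 2.1331
step 3: grad = 2.1331-4 = -1.8669; w = 2.1331 - 0.3·(-1.8669) = 2.69317
step 4: grad = 2.69317-4 = -1.30683; w = 2.69317 - 0.3·(-1.30683) = 3.085219

3.085219


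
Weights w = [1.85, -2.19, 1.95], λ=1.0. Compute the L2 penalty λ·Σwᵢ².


‖w‖₂² = (1.85)² + (-2.19)² + (1.95)²
     = 3.4225 + 4.7961 + 3.8025
     = 12.0211
λ·‖w‖₂² = 1.0·12.0211 = 12.0211

12.0211


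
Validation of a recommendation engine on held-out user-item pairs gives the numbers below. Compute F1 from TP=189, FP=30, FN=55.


Precision = 189/219 = 0.863
Recall = 189/244 = 0.7746
F1 = 2·P·R/(P+R) = 2·TP/(2·TP+FP+FN) = 378/(378+30+55) = 378/463 = 0.8164

0.8164


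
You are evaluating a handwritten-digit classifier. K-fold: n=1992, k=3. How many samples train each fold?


Fold size = 1992/3 = 664
Training per fold = 1992 - 664 = 1328

1328


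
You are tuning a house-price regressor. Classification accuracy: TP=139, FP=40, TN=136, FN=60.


Accuracy = (TP+TN)/(TP+TN+FP+FN)
= (139+136)/(375)
= 275/375 = 73.33%

73.33%


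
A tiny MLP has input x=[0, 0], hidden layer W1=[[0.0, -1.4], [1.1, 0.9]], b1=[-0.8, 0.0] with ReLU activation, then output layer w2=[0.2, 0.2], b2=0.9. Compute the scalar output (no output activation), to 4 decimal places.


z1[0] = (0.0)·(0) + (-1.4)·(0) - 0.8 = -0.8
z1[1] = (1.1)·(0) + (0.9)·(0) + 0.0 = 0.0
h = ReLU(z1) = [0.0, 0.0]
output = (0.2)·(0.0) + (0.2)·(0.0) + 0.9 = 0.9

0.9


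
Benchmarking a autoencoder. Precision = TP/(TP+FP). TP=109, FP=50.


Precision = TP/(TP+FP)
= 109/(109+50)
= 109/159 = 68.55%

68.55%


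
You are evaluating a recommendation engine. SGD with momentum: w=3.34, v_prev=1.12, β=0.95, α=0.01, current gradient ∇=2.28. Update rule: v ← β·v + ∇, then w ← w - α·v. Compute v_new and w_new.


v_new = 0.95·1.12 + 2.28 = 1.064 + 2.28 = 3.344
w_new = 3.34 - 0.01·3.344 = 3.34 - 0.03344 = 3.30656

v_new=3.344, w_new=3.30656


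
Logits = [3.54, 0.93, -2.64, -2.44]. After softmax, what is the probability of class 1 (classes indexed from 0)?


Exponentials: e^3.54=34.4669, e^0.93=2.5345, e^-2.64=0.0714, e^-2.44=0.0872
Sum = 37.16
Softmax = [0.9275, 0.0682, 0.0019, 0.0023]
p[1] = 2.5345/37.16 = 0.0682

0.0682


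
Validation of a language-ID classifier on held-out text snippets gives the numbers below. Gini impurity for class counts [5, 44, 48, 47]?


Probabilities: [5/144, 44/144, 48/144, 47/144] ≈ [0.0347, 0.3056, 0.3333, 0.3264]
Σpᵢ² = (25 + 1936 + 2304 + 2209)/144² = 6474/20736
Gini = 1 - Σpᵢ² = 1 - 6474/20736 = 0.6878

0.6878


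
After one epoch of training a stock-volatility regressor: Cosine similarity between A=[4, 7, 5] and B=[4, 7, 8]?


A·B = 4·4 + 7·7 + 5·8 = 105
‖A‖ = √90 = 9.4868, ‖B‖ = √129 = 11.3578
cos = 105/(√90·√129) = 105/√11610 = 0.9745

0.9745


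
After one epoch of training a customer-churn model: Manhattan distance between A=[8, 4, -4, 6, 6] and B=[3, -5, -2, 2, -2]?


d = |8-3| + |4+ 5| + |-4+ 2| + |6-2| + |6+ 2|
  = 5 + 9 + 2 + 4 + 8
  = 28

28


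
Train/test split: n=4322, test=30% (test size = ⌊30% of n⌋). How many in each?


Test = ⌊4322·30/100⌋ = 1296
Train = 4322 - 1296 = 3026

Train: 3026, Test: 1296


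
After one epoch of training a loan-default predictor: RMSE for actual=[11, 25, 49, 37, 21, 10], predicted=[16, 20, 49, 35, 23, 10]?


MSE = 58/6 = 9.6667
RMSE = √(58/6) = 3.1091

3.1091


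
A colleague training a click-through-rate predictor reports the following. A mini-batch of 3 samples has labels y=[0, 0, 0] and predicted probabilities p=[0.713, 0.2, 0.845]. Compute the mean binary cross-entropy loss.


L[0] = -ln(1-0.713) = -ln(0.287) = 1.2483
L[1] = -ln(1-0.2) = -ln(0.8) = 0.2231
L[2] = -ln(1-0.845) = -ln(0.155) = 1.8643
mean = (1.2483 + 0.2231 + 1.8643)/3 = 1.1119

1.1119


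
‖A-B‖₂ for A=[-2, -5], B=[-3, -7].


d = √((-2+ 3)² + (-5+ 7)²)
  = √(1 + 4)
  = √5 = 2.2361

2.2361


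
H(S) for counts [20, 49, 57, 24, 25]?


Probabilities: [20/175, 49/175, 57/175, 24/175, 25/175] ≈ [0.1143, 0.28, 0.3257, 0.1371, 0.1429]
H = -((20/175)·log₂(20/175) + (49/175)·log₂(49/175) + (57/175)·log₂(57/175) + (24/175)·log₂(24/175) + (25/175)·log₂(25/175))
  = 2.1931 bits

2.1931 bits


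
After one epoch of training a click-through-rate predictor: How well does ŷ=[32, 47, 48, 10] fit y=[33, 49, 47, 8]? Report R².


ȳ = 34.25
SS_res = Σ(y-ŷ)² = 10
SS_tot = Σ(y-ȳ)² = 1070.75
R² = 1 - SS_res/SS_tot = 1 - 0.0093 = 0.9907

0.9907


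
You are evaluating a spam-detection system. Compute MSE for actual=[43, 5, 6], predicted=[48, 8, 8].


Squared errors: (43-48)²=25, (5-8)²=9, (6-8)²=4
Sum = 38
MSE = 38/3 = 38/3

38/3


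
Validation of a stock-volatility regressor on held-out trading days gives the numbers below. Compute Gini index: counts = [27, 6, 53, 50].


Probabilities: [27/136, 6/136, 53/136, 50/136] ≈ [0.1985, 0.0441, 0.3897, 0.3676]
Σpᵢ² = (729 + 36 + 2809 + 2500)/136² = 6074/18496
Gini = 1 - Σpᵢ² = 1 - 6074/18496 = 0.6716

0.6716


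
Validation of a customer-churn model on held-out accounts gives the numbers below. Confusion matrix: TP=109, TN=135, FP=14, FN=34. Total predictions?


Total = TP + TN + FP + FN
= 109 + 135 + 14 + 34
= 292
(Predicted positive: 123, predicted negative: 169)

292


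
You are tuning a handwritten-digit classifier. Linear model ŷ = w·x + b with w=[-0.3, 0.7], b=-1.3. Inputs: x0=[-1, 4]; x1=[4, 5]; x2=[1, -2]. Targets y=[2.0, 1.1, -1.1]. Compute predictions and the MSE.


ŷ0 = (-0.3)·(-1) + (0.7)·(4) - 1.3 = 1.8
ŷ1 = (-0.3)·(4) + (0.7)·(5) - 1.3 = 1.0
ŷ2 = (-0.3)·(1) + (0.7)·(-2) - 1.3 = -3.0
errors² = [0.04, 0.01, 3.61]
MSE = 3.6600/3 = 1.22

1.22


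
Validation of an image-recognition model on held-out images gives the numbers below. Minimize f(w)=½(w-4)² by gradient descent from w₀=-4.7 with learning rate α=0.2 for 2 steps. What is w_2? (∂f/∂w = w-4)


step 1: grad = -4.7-4 = -8.7; w = -4.7 - 0.2·(-8.7) = -2.96
step 2: grad = -2.96-4 = -6.96; w = -2.96 - 0.2·(-6.96) = -1.568

-1.568


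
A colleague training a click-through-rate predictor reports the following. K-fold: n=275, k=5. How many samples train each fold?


Fold size = 275/5 = 55
Training per fold = 275 - 55 = 220

220


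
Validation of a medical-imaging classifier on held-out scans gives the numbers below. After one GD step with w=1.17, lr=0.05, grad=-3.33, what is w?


w_new = w - α·∇
= 1.17 - 0.05·-3.33
= 1.17 + 0.1665
= 1.3365

1.3365


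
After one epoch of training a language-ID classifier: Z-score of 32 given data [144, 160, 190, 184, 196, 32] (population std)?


μ = 151, σ = 56.1635
z = (32 - 151)/56.1635 = -2.1188

-2.1188


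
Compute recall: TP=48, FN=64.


Recall = TP/(TP+FN)
= 48/(48+64)
= 48/112 = 42.86%

42.86%


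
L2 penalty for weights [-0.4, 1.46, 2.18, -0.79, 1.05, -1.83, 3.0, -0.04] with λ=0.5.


‖w‖₂² = (-0.4)² + (1.46)² + (2.18)² + (-0.79)² + (1.05)² + (-1.83)² + (3.0)² + (-0.04)²
     = 0.16 + 2.1316 + 4.7524 + 0.6241 + 1.1025 + 3.3489 + 9 + 0.0016
     = 21.1211
λ·‖w‖₂² = 0.5·21.1211 = 10.56055

10.56055


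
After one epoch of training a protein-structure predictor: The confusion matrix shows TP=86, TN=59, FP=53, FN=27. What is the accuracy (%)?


Accuracy = (TP+TN)/(TP+TN+FP+FN)
= (86+59)/(225)
= 145/225 = 64.44%

64.44%


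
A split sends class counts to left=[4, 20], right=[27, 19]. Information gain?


Parent = [31, 39], H_parent = 0.9906
H_left = 0.65 (n=24), H_right = 0.9781 (n=46)
H_children = (24/70)·0.65 + (46/70)·0.9781 = 0.8656
IG = 0.9906 - 0.8656 = 0.125

0.125


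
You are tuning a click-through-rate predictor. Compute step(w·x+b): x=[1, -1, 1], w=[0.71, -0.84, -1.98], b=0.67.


z = (1)·(0.71) + (-1)·(-0.84) + (1)·(-1.98) + 0.67
  = 0.24
step(z) = 1 (z≥0)

1


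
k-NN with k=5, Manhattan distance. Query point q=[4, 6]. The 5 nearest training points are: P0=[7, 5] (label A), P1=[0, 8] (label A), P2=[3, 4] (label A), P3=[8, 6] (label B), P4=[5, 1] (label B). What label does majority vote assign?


d(q,P0) = 4  (label A)
d(q,P1) = 6  (label A)
d(q,P2) = 3  (label A)
d(q,P3) = 4  (label B)
d(q,P4) = 6  (label B)
Votes: A=3, B=2
Majority → A

A


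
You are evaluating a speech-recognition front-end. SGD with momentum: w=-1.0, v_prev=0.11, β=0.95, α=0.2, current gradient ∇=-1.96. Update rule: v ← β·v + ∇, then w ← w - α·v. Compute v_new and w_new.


v_new = 0.95·0.11 - 1.96 = 0.1045 - 1.96 = -1.8555
w_new = -1.0 - 0.2·-1.8555 = -1.0 + 0.3711 = -0.6289

v_new=-1.8555, w_new=-0.6289


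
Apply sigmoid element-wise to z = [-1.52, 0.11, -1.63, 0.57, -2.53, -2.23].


σ(-1.52) = 1/(1+e^1.52) = 0.1795
σ(0.11) = 1/(1+e^-0.11) = 0.5275
σ(-1.63) = 1/(1+e^1.63) = 0.1638
σ(0.57) = 1/(1+e^-0.57) = 0.6388
σ(-2.53) = 1/(1+e^2.53) = 0.0738
σ(-2.23) = 1/(1+e^2.23) = 0.0971
result = [0.1795, 0.5275, 0.1638, 0.6388, 0.0738, 0.0971]

[0.1795, 0.5275, 0.1638, 0.6388, 0.0738, 0.0971]


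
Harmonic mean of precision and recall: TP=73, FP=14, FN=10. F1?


Precision = 73/87 = 0.8391
Recall = 73/83 = 0.8795
F1 = 2·P·R/(P+R) = 2·TP/(2·TP+FP+FN) = 146/(146+14+10) = 146/170 = 0.8588

0.8588


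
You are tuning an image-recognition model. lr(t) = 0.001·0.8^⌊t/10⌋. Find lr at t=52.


n_drops = ⌊52/10⌋ = 5
lr = 0.001·0.8^5 = 0.001·0.32768 = 0.00032768

0.00032768


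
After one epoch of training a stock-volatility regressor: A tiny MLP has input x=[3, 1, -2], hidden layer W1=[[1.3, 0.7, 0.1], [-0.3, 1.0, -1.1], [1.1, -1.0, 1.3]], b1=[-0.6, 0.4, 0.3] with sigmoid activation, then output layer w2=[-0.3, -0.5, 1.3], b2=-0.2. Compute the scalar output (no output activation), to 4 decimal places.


z1[0] = (1.3)·(3) + (0.7)·(1) + (0.1)·(-2) - 0.6 = 3.8
z1[1] = (-0.3)·(3) + (1.0)·(1) + (-1.1)·(-2) + 0.4 = 2.7
z1[2] = (1.1)·(3) + (-1.0)·(1) + (1.3)·(-2) + 0.3 = 0.0
h = sigmoid(z1) = [0.9781, 0.937, 0.5]
output = (-0.3)·(0.9781) + (-0.5)·(0.937) + (1.3)·(0.5) - 0.2 = -0.3119

-0.3119


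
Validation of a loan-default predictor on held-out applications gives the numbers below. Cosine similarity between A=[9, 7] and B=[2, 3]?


A·B = 9·2 + 7·3 = 39
‖A‖ = √130 = 11.4018, ‖B‖ = √13 = 3.6056
cos = 39/(√130·√13) = 39/√1690 = 0.9487

0.9487


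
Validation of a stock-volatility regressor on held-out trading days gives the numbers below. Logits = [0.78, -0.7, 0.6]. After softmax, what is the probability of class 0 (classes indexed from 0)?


Exponentials: e^0.78=2.1815, e^-0.7=0.4966, e^0.6=1.8221
Sum = 4.5002
Softmax = [0.4848, 0.1103, 0.4049]
p[0] = 2.1815/4.5002 = 0.4848

0.4848


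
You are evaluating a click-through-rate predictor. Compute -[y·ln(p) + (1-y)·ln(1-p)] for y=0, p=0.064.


BCE = -[y·ln(p) + (1-y)·ln(1-p)]
= -0 - 1·ln(1-0.064)
= -ln(0.936) = 0.0661

0.0661


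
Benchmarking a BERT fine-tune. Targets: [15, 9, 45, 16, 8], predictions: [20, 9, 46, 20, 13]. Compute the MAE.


Absolute errors: |15-20|=5, |9-9|=0, |45-46|=1, |16-20|=4, |8-13|=5
Sum = 15
MAE = 15/5 = 3

3


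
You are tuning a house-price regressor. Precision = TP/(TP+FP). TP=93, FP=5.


Precision = TP/(TP+FP)
= 93/(93+5)
= 93/98 = 94.9%

94.9%


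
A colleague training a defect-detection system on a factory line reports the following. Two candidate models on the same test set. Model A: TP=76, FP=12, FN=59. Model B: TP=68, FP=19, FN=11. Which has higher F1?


Model A: P=76/88=0.8636, R=76/135=0.563, F1=2PR/(P+R)=2TP/(2TP+FP+FN)=152/223=0.6816
Model B: P=68/87=0.7816, R=68/79=0.8608, F1=2PR/(P+R)=2TP/(2TP+FP+FN)=136/166=0.8193
0.6816 < 0.8193 → Model B

Model B


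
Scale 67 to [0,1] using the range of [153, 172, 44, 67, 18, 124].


min=18, max=172
(67-18)/(172-18) = 49/154 = 0.3182

0.3182


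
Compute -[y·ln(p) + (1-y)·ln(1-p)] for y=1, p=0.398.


BCE = -[y·ln(p) + (1-y)·ln(1-p)]
= -1·ln(0.398) - 0
= -ln(0.398) = 0.9213

0.9213


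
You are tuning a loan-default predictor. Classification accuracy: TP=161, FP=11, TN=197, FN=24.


Accuracy = (TP+TN)/(TP+TN+FP+FN)
= (161+197)/(393)
= 358/393 = 91.09%

91.09%


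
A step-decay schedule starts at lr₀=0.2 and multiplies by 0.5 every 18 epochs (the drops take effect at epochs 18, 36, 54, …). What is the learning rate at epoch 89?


n_drops = ⌊89/18⌋ = 4
lr = 0.2·0.5^4 = 0.2·0.0625 = 0.0125

0.0125


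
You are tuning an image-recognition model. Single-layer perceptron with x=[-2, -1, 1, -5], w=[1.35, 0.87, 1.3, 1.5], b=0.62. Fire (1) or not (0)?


z = (-2)·(1.35) + (-1)·(0.87) + (1)·(1.3) + (-5)·(1.5) + 0.62
  = -9.15
step(z) = 0 (z<0)

0


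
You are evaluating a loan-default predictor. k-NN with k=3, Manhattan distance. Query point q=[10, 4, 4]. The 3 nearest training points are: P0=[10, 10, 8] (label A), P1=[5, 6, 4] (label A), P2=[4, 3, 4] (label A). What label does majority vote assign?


d(q,P0) = 10  (label A)
d(q,P1) = 7  (label A)
d(q,P2) = 7  (label A)
Votes: A=3, B=0
Majority → A

A
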